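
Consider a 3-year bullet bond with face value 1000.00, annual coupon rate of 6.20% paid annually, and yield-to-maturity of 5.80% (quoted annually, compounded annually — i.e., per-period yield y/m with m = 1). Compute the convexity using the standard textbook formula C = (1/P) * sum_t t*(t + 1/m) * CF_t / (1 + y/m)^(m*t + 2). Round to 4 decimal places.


Coupon per period c = face * coupon_rate / m = 62.000000
Periods per year m = 1; per-period yield y/m = 0.058000
Number of cashflows N = 3
Cashflows (t years, CF_t, discount factor 1/(1+y/m)^(m*t), PV):
  t = 1.0000: CF_t = 62.000000, DF = 0.945180, PV = 58.601134
  t = 2.0000: CF_t = 62.000000, DF = 0.893364, PV = 55.388596
  t = 3.0000: CF_t = 1062.000000, DF = 0.844390, PV = 896.742006
Price P = sum_t PV_t = 1010.731735
Convexity numerator sum_t t*(t + 1/m) * CF_t / (1+y/m)^(m*t + 2):
  t = 1.0000: term = 104.704340
  t = 2.0000: term = 296.893213
  t = 3.0000: term = 9613.409103
Convexity = (1/P) * sum = 10015.006655 / 1010.731735 = 9.908669

Answer: Convexity = 9.9087


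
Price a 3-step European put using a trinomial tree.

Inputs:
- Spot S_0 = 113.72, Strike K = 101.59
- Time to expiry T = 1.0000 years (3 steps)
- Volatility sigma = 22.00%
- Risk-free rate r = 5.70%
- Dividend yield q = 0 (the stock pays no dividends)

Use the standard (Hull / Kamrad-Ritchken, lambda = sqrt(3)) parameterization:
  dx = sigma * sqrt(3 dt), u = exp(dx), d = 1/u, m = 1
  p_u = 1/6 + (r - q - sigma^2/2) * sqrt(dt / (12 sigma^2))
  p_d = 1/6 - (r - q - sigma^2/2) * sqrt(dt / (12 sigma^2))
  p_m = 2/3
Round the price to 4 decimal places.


Answer: Price = V(0,0) = 3.1499

Derivation:
dt = T/N = 0.333333; dx = sigma*sqrt(3*dt) = 0.220000
u = exp(dx) = 1.246077; d = 1/u = 0.802519
p_u = 0.191515, p_m = 0.666667, p_d = 0.141818
Discount per step: exp(-r*dt) = 0.981179
Stock lattice S(k, j) with j the centered position index:
  k=0: S(0,+0) = 113.7200
  k=1: S(1,-1) = 91.2624; S(1,+0) = 113.7200; S(1,+1) = 141.7038
  k=2: S(2,-2) = 73.2398; S(2,-1) = 91.2624; S(2,+0) = 113.7200; S(2,+1) = 141.7038; S(2,+2) = 176.5739
  k=3: S(3,-3) = 58.7763; S(3,-2) = 73.2398; S(3,-1) = 91.2624; S(3,+0) = 113.7200; S(3,+1) = 141.7038; S(3,+2) = 176.5739; S(3,+3) = 220.0246
Terminal payoffs V(N, j) = max(K - S_T, 0):
  V(3,-3) = 42.813666; V(3,-2) = 28.350178; V(3,-1) = 10.327562; V(3,+0) = 0.000000; V(3,+1) = 0.000000; V(3,+2) = 0.000000; V(3,+3) = 0.000000
Backward induction: V(k, j) = exp(-r*dt) * [p_u * V(k+1, j+1) + p_m * V(k+1, j) + p_d * V(k+1, j-1)]
  V(2,-2) = exp(-r*dt) * [p_u*10.327562 + p_m*28.350178 + p_d*42.813666] = 26.442548
  V(2,-1) = exp(-r*dt) * [p_u*0.000000 + p_m*10.327562 + p_d*28.350178] = 10.700362
  V(2,+0) = exp(-r*dt) * [p_u*0.000000 + p_m*0.000000 + p_d*10.327562] = 1.437071
  V(2,+1) = exp(-r*dt) * [p_u*0.000000 + p_m*0.000000 + p_d*0.000000] = 0.000000
  V(2,+2) = exp(-r*dt) * [p_u*0.000000 + p_m*0.000000 + p_d*0.000000] = 0.000000
  V(1,-1) = exp(-r*dt) * [p_u*1.437071 + p_m*10.700362 + p_d*26.442548] = 10.948813
  V(1,+0) = exp(-r*dt) * [p_u*0.000000 + p_m*1.437071 + p_d*10.700362] = 2.428961
  V(1,+1) = exp(-r*dt) * [p_u*0.000000 + p_m*0.000000 + p_d*1.437071] = 0.199967
  V(0,+0) = exp(-r*dt) * [p_u*0.199967 + p_m*2.428961 + p_d*10.948813] = 3.149924


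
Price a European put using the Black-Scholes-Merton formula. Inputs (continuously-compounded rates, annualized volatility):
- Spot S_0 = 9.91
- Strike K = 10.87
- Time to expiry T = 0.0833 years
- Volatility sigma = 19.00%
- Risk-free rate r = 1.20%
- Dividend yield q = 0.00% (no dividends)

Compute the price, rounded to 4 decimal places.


Answer: Price = 0.9604

Derivation:
d1 = (ln(S/K) + (r - q + 0.5*sigma^2) * T) / (sigma * sqrt(T)) = -1.64047427
d2 = d1 - sigma * sqrt(T) = -1.69531158
exp(-rT) = 0.99900090; exp(-qT) = 1.00000000
P = K * exp(-rT) * N(-d2) - S_0 * exp(-qT) * N(-d1)
N(-d1) = 0.94954670; N(-d2) = 0.95499184
P = 10.8700 * 0.99900090 * 0.95499184 - 9.9100 * 1.00000000 * 0.94954670 = 0.9604


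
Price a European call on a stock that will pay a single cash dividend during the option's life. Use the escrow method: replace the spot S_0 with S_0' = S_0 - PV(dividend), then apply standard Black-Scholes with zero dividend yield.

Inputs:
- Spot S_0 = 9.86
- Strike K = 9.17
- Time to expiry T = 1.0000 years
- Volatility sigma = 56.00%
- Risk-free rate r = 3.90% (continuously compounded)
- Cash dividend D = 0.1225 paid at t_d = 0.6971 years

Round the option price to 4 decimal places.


Answer: Price = 2.5385

Derivation:
PV(D) = D * exp(-r * t_d) = 0.1225 * 0.97317934 = 0.11921447
S_0' = S_0 - PV(D) = 9.8600 - 0.11921447 = 9.74078553
d1 = (ln(S_0'/K) + (r + sigma^2/2)*T) / (sigma*sqrt(T)) = 0.45747228
d2 = d1 - sigma*sqrt(T) = -0.10252772
exp(-rT) = 0.96175071
N(d1) = 0.67633419; N(d2) = 0.45916891
C = S_0' * N(d1) - K * exp(-rT) * N(d2) = 9.74078553 * 0.67633419 - 9.1700 * 0.96175071 * 0.45916891 = 2.5385


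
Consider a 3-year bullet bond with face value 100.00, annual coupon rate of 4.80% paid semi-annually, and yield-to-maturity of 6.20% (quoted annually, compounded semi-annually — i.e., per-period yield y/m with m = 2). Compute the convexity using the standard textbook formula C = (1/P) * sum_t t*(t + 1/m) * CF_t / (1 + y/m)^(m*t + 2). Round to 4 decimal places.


Coupon per period c = face * coupon_rate / m = 2.400000
Periods per year m = 2; per-period yield y/m = 0.031000
Number of cashflows N = 6
Cashflows (t years, CF_t, discount factor 1/(1+y/m)^(m*t), PV):
  t = 0.5000: CF_t = 2.400000, DF = 0.969932, PV = 2.327837
  t = 1.0000: CF_t = 2.400000, DF = 0.940768, PV = 2.257844
  t = 1.5000: CF_t = 2.400000, DF = 0.912481, PV = 2.189955
  t = 2.0000: CF_t = 2.400000, DF = 0.885045, PV = 2.124108
  t = 2.5000: CF_t = 2.400000, DF = 0.858434, PV = 2.060240
  t = 3.0000: CF_t = 102.400000, DF = 0.832622, PV = 85.260518
Price P = sum_t PV_t = 96.220502
Convexity numerator sum_t t*(t + 1/m) * CF_t / (1+y/m)^(m*t + 2):
  t = 0.5000: term = 1.094978
  t = 1.0000: term = 3.186162
  t = 1.5000: term = 6.180721
  t = 2.0000: term = 9.991467
  t = 2.5000: term = 14.536567
  t = 3.0000: term = 842.209107
Convexity = (1/P) * sum = 877.199002 / 96.220502 = 9.116550

Answer: Convexity = 9.1165


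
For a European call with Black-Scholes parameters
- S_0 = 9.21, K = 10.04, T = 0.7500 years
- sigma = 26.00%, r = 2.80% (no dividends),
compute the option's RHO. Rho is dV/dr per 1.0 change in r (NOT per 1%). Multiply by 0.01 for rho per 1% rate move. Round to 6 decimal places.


d1 = -0.1773676163; d2 = -0.4025342213
phi(d1) = 0.3927161594; exp(-qT) = 1.0000000000; exp(-rT) = 0.9792189646
N(d2) = 0.3436454542
Rho = K*T*exp(-rT)*N(d2) = 10.0400 * 0.7500 * 0.9792189646 * 0.3436454542 = 2.533876

Answer: Rho = 2.533876


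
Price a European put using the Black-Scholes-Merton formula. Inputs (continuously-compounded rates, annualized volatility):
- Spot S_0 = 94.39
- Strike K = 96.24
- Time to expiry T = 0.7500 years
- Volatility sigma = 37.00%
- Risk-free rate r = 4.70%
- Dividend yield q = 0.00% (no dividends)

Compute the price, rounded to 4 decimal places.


Answer: Price = 11.1931

Derivation:
d1 = (ln(S/K) + (r - q + 0.5*sigma^2) * T) / (sigma * sqrt(T)) = 0.20964856
d2 = d1 - sigma * sqrt(T) = -0.11078083
exp(-rT) = 0.96536405; exp(-qT) = 1.00000000
P = K * exp(-rT) * N(-d2) - S_0 * exp(-qT) * N(-d1)
N(-d1) = 0.41697099; N(-d2) = 0.54410493
P = 96.2400 * 0.96536405 * 0.54410493 - 94.3900 * 1.00000000 * 0.41697099 = 11.1931


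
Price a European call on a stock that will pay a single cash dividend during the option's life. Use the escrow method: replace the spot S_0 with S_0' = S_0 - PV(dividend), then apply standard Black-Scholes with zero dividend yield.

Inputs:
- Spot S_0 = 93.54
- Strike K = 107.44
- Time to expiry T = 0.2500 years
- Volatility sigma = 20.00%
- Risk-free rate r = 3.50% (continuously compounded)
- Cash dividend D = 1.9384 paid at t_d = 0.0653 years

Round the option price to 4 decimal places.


PV(D) = D * exp(-r * t_d) = 1.9384 * 0.99771711 = 1.93397485
S_0' = S_0 - PV(D) = 93.5400 - 1.93397485 = 91.60602515
d1 = (ln(S_0'/K) + (r + sigma^2/2)*T) / (sigma*sqrt(T)) = -1.45685506
d2 = d1 - sigma*sqrt(T) = -1.55685506
exp(-rT) = 0.99128817
N(d1) = 0.07257820; N(d2) = 0.05975245
C = S_0' * N(d1) - K * exp(-rT) * N(d2) = 91.60602515 * 0.07257820 - 107.4400 * 0.99128817 * 0.05975245 = 0.2847

Answer: Price = 0.2847


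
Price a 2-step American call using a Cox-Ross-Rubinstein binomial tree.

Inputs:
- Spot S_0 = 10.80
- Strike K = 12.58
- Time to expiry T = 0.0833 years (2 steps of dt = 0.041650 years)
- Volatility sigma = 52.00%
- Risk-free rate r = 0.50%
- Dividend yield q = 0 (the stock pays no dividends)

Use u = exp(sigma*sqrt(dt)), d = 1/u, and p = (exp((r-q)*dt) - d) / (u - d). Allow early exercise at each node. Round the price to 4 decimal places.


dt = T/N = 0.041650
u = exp(sigma*sqrt(dt)) = 1.111959; d = 1/u = 0.899314
p = (exp((r-q)*dt) - d) / (u - d) = 0.474473
Discount per step: exp(-r*dt) = 0.999792
Stock lattice S(k, i) with i counting down-moves:
  k=0: S(0,0) = 10.8000
  k=1: S(1,0) = 12.0092; S(1,1) = 9.7126
  k=2: S(2,0) = 13.3537; S(2,1) = 10.8000; S(2,2) = 8.7347
Terminal payoffs V(N, i) = max(S_T - K, 0):
  V(2,0) = 0.773690; V(2,1) = 0.000000; V(2,2) = 0.000000
Backward induction: V(k, i) = exp(-r*dt) * [p * V(k+1, i) + (1-p) * V(k+1, i+1)]; then take max(V_cont, immediate exercise) for American.
  V(1,0) = exp(-r*dt) * [p*0.773690 + (1-p)*0.000000] = 0.367019; exercise = 0.000000; V(1,0) = max -> 0.367019
  V(1,1) = exp(-r*dt) * [p*0.000000 + (1-p)*0.000000] = 0.000000; exercise = 0.000000; V(1,1) = max -> 0.000000
  V(0,0) = exp(-r*dt) * [p*0.367019 + (1-p)*0.000000] = 0.174105; exercise = 0.000000; V(0,0) = max -> 0.174105

Answer: Price = V(0,0) = 0.1741


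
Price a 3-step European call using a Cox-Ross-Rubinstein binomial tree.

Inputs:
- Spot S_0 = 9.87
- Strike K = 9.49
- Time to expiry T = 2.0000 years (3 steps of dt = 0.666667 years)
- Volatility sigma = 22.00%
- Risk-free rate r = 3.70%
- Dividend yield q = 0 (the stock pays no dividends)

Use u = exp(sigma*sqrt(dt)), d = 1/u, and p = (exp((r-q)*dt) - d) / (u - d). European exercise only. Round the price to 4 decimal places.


dt = T/N = 0.666667
u = exp(sigma*sqrt(dt)) = 1.196774; d = 1/u = 0.835580
p = (exp((r-q)*dt) - d) / (u - d) = 0.524354
Discount per step: exp(-r*dt) = 0.975635
Stock lattice S(k, i) with i counting down-moves:
  k=0: S(0,0) = 9.8700
  k=1: S(1,0) = 11.8122; S(1,1) = 8.2472
  k=2: S(2,0) = 14.1365; S(2,1) = 9.8700; S(2,2) = 6.8912
  k=3: S(3,0) = 16.9182; S(3,1) = 11.8122; S(3,2) = 8.2472; S(3,3) = 5.7581
Terminal payoffs V(N, i) = max(S_T - K, 0):
  V(3,0) = 7.428160; V(3,1) = 2.322155; V(3,2) = 0.000000; V(3,3) = 0.000000
Backward induction: V(k, i) = exp(-r*dt) * [p * V(k+1, i) + (1-p) * V(k+1, i+1)].
  V(2,0) = exp(-r*dt) * [p*7.428160 + (1-p)*2.322155] = 4.877698
  V(2,1) = exp(-r*dt) * [p*2.322155 + (1-p)*0.000000] = 1.187965
  V(2,2) = exp(-r*dt) * [p*0.000000 + (1-p)*0.000000] = 0.000000
  V(1,0) = exp(-r*dt) * [p*4.877698 + (1-p)*1.187965] = 3.046609
  V(1,1) = exp(-r*dt) * [p*1.187965 + (1-p)*0.000000] = 0.607737
  V(0,0) = exp(-r*dt) * [p*3.046609 + (1-p)*0.607737] = 1.840604

Answer: Price = V(0,0) = 1.8406


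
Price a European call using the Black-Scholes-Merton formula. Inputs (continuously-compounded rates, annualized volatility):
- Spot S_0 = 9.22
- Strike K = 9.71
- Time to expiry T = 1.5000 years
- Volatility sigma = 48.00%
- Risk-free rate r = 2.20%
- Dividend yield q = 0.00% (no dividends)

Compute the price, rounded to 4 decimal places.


Answer: Price = 2.0655

Derivation:
d1 = (ln(S/K) + (r - q + 0.5*sigma^2) * T) / (sigma * sqrt(T)) = 0.26199122
d2 = d1 - sigma * sqrt(T) = -0.32588632
exp(-rT) = 0.96753856; exp(-qT) = 1.00000000
C = S_0 * exp(-qT) * N(d1) - K * exp(-rT) * N(d2)
N(d1) = 0.60333590; N(d2) = 0.37225518
C = 9.2200 * 1.00000000 * 0.60333590 - 9.7100 * 0.96753856 * 0.37225518 = 2.0655


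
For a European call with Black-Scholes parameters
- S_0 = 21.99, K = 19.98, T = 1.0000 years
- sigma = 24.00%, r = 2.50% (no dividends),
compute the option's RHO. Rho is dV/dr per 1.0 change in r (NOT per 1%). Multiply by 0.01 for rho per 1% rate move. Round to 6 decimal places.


d1 = 0.6235667973; d2 = 0.3835667973
phi(d1) = 0.3284547137; exp(-qT) = 1.0000000000; exp(-rT) = 0.9753099120
N(d2) = 0.6493502235
Rho = K*T*exp(-rT)*N(d2) = 19.9800 * 1.0000 * 0.9753099120 * 0.6493502235 = 12.653688

Answer: Rho = 12.653688


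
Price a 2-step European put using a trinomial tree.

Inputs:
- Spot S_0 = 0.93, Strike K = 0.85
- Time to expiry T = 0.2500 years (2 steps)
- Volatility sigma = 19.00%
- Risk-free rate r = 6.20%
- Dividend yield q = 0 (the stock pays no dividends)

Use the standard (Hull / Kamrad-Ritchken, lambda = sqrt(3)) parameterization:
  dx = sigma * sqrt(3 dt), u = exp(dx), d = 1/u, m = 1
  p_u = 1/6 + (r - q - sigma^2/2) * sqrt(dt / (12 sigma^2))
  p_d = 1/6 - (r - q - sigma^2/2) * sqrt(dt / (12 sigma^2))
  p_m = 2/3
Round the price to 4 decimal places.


Answer: Price = V(0,0) = 0.0064

Derivation:
dt = T/N = 0.125000; dx = sigma*sqrt(3*dt) = 0.116351
u = exp(dx) = 1.123390; d = 1/u = 0.890163
p_u = 0.190275, p_m = 0.666667, p_d = 0.143058
Discount per step: exp(-r*dt) = 0.992280
Stock lattice S(k, j) with j the centered position index:
  k=0: S(0,+0) = 0.9300
  k=1: S(1,-1) = 0.8279; S(1,+0) = 0.9300; S(1,+1) = 1.0448
  k=2: S(2,-2) = 0.7369; S(2,-1) = 0.8279; S(2,+0) = 0.9300; S(2,+1) = 1.0448; S(2,+2) = 1.1737
Terminal payoffs V(N, j) = max(K - S_T, 0):
  V(2,-2) = 0.113077; V(2,-1) = 0.022148; V(2,+0) = 0.000000; V(2,+1) = 0.000000; V(2,+2) = 0.000000
Backward induction: V(k, j) = exp(-r*dt) * [p_u * V(k+1, j+1) + p_m * V(k+1, j) + p_d * V(k+1, j-1)]
  V(1,-1) = exp(-r*dt) * [p_u*0.000000 + p_m*0.022148 + p_d*0.113077] = 0.030703
  V(1,+0) = exp(-r*dt) * [p_u*0.000000 + p_m*0.000000 + p_d*0.022148] = 0.003144
  V(1,+1) = exp(-r*dt) * [p_u*0.000000 + p_m*0.000000 + p_d*0.000000] = 0.000000
  V(0,+0) = exp(-r*dt) * [p_u*0.000000 + p_m*0.003144 + p_d*0.030703] = 0.006438


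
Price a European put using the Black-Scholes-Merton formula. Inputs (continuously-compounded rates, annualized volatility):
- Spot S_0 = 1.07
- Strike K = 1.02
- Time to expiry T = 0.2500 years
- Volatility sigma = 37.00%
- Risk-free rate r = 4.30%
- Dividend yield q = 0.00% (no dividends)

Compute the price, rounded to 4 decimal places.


d1 = (ln(S/K) + (r - q + 0.5*sigma^2) * T) / (sigma * sqrt(T)) = 0.40928930
d2 = d1 - sigma * sqrt(T) = 0.22428930
exp(-rT) = 0.98930757; exp(-qT) = 1.00000000
P = K * exp(-rT) * N(-d2) - S_0 * exp(-qT) * N(-d1)
N(-d1) = 0.34116368; N(-d2) = 0.41126610
P = 1.0200 * 0.98930757 * 0.41126610 - 1.0700 * 1.00000000 * 0.34116368 = 0.0500

Answer: Price = 0.0500


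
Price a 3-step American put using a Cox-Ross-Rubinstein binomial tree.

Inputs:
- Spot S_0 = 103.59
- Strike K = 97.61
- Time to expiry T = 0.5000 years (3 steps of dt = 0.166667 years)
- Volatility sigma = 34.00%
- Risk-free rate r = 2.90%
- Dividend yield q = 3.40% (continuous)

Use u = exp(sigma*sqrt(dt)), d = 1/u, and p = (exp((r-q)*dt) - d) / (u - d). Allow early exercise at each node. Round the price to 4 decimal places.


Answer: Price = V(0,0) = 7.4381

Derivation:
dt = T/N = 0.166667
u = exp(sigma*sqrt(dt)) = 1.148899; d = 1/u = 0.870398
p = (exp((r-q)*dt) - d) / (u - d) = 0.462364
Discount per step: exp(-r*dt) = 0.995178
Stock lattice S(k, i) with i counting down-moves:
  k=0: S(0,0) = 103.5900
  k=1: S(1,0) = 119.0145; S(1,1) = 90.1646
  k=2: S(2,0) = 136.7357; S(2,1) = 103.5900; S(2,2) = 78.4791
  k=3: S(3,0) = 157.0955; S(3,1) = 119.0145; S(3,2) = 90.1646; S(3,3) = 68.3080
Terminal payoffs V(N, i) = max(K - S_T, 0):
  V(3,0) = 0.000000; V(3,1) = 0.000000; V(3,2) = 7.445446; V(3,3) = 29.301955
Backward induction: V(k, i) = exp(-r*dt) * [p * V(k+1, i) + (1-p) * V(k+1, i+1)]; then take max(V_cont, immediate exercise) for American.
  V(2,0) = exp(-r*dt) * [p*0.000000 + (1-p)*0.000000] = 0.000000; exercise = 0.000000; V(2,0) = max -> 0.000000
  V(2,1) = exp(-r*dt) * [p*0.000000 + (1-p)*7.445446] = 3.983642; exercise = 0.000000; V(2,1) = max -> 3.983642
  V(2,2) = exp(-r*dt) * [p*7.445446 + (1-p)*29.301955] = 19.103744; exercise = 19.130930; V(2,2) = max -> 19.130930
  V(1,0) = exp(-r*dt) * [p*0.000000 + (1-p)*3.983642] = 2.131424; exercise = 0.000000; V(1,0) = max -> 2.131424
  V(1,1) = exp(-r*dt) * [p*3.983642 + (1-p)*19.130930] = 12.068902; exercise = 7.445446; V(1,1) = max -> 12.068902
  V(0,0) = exp(-r*dt) * [p*2.131424 + (1-p)*12.068902] = 7.438137; exercise = 0.000000; V(0,0) = max -> 7.438137


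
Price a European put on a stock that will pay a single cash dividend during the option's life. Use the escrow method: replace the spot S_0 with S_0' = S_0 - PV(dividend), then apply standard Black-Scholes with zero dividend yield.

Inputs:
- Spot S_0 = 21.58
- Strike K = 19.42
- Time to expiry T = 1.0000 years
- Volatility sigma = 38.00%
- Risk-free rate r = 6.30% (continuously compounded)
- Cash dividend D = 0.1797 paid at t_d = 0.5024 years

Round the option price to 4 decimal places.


PV(D) = D * exp(-r * t_d) = 0.1797 * 0.96884446 = 0.17410135
S_0' = S_0 - PV(D) = 21.5800 - 0.17410135 = 21.40589865
d1 = (ln(S_0'/K) + (r + sigma^2/2)*T) / (sigma*sqrt(T)) = 0.61200805
d2 = d1 - sigma*sqrt(T) = 0.23200805
exp(-rT) = 0.93894347
N(-d1) = 0.27026622; N(-d2) = 0.40826588
P = K * exp(-rT) * N(-d2) - S_0' * N(-d1) = 19.4200 * 0.93894347 * 0.40826588 - 21.40589865 * 0.27026622 = 1.6591

Answer: Price = 1.6591


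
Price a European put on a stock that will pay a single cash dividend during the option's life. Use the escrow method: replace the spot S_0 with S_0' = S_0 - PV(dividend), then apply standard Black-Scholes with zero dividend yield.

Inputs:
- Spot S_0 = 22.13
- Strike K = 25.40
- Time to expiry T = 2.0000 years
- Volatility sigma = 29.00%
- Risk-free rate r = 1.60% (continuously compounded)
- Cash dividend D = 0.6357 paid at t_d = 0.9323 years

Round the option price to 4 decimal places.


Answer: Price = 5.4901

Derivation:
PV(D) = D * exp(-r * t_d) = 0.6357 * 0.98519390 = 0.62628776
S_0' = S_0 - PV(D) = 22.1300 - 0.62628776 = 21.50371224
d1 = (ln(S_0'/K) + (r + sigma^2/2)*T) / (sigma*sqrt(T)) = -0.12294781
d2 = d1 - sigma*sqrt(T) = -0.53306974
exp(-rT) = 0.96850658
N(-d1) = 0.54892579; N(-d2) = 0.70300735
P = K * exp(-rT) * N(-d2) - S_0' * N(-d1) = 25.4000 * 0.96850658 * 0.70300735 - 21.50371224 * 0.54892579 = 5.4901


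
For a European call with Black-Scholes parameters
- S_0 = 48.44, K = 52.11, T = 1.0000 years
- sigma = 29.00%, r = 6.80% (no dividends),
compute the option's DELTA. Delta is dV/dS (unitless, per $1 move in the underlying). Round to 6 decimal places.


d1 = 0.1276518957; d2 = -0.1623481043
phi(d1) = 0.3957051022; exp(-qT) = 1.0000000000; exp(-rT) = 0.9342604736
N(d1) = 0.5507877699
Delta = exp(-qT) * N(d1) = 1.0000000000 * 0.5507877699 = 0.550788

Answer: Delta = 0.550788


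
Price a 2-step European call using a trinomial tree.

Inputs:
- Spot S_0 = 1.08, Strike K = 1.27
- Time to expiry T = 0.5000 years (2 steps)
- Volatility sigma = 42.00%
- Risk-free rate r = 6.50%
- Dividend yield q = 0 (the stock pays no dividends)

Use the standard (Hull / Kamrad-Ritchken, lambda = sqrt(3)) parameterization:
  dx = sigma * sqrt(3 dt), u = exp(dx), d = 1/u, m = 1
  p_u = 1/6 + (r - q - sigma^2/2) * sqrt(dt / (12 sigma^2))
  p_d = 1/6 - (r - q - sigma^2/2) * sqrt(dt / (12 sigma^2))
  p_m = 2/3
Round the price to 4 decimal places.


Answer: Price = V(0,0) = 0.0817

Derivation:
dt = T/N = 0.250000; dx = sigma*sqrt(3*dt) = 0.363731
u = exp(dx) = 1.438687; d = 1/u = 0.695078
p_u = 0.158694, p_m = 0.666667, p_d = 0.174640
Discount per step: exp(-r*dt) = 0.983881
Stock lattice S(k, j) with j the centered position index:
  k=0: S(0,+0) = 1.0800
  k=1: S(1,-1) = 0.7507; S(1,+0) = 1.0800; S(1,+1) = 1.5538
  k=2: S(2,-2) = 0.5218; S(2,-1) = 0.7507; S(2,+0) = 1.0800; S(2,+1) = 1.5538; S(2,+2) = 2.2354
Terminal payoffs V(N, j) = max(S_T - K, 0):
  V(2,-2) = 0.000000; V(2,-1) = 0.000000; V(2,+0) = 0.000000; V(2,+1) = 0.283782; V(2,+2) = 0.965405
Backward induction: V(k, j) = exp(-r*dt) * [p_u * V(k+1, j+1) + p_m * V(k+1, j) + p_d * V(k+1, j-1)]
  V(1,-1) = exp(-r*dt) * [p_u*0.000000 + p_m*0.000000 + p_d*0.000000] = 0.000000
  V(1,+0) = exp(-r*dt) * [p_u*0.283782 + p_m*0.000000 + p_d*0.000000] = 0.044308
  V(1,+1) = exp(-r*dt) * [p_u*0.965405 + p_m*0.283782 + p_d*0.000000] = 0.336873
  V(0,+0) = exp(-r*dt) * [p_u*0.336873 + p_m*0.044308 + p_d*0.000000] = 0.081661


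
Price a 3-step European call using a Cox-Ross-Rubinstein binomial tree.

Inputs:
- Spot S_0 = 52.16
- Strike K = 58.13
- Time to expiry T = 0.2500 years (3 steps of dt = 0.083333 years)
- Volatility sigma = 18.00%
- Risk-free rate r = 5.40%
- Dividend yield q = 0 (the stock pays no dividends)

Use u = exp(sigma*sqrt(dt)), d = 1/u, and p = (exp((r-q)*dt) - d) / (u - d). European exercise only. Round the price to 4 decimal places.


Answer: Price = V(0,0) = 0.4164

Derivation:
dt = T/N = 0.083333
u = exp(sigma*sqrt(dt)) = 1.053335; d = 1/u = 0.949365
p = (exp((r-q)*dt) - d) / (u - d) = 0.530392
Discount per step: exp(-r*dt) = 0.995510
Stock lattice S(k, i) with i counting down-moves:
  k=0: S(0,0) = 52.1600
  k=1: S(1,0) = 54.9420; S(1,1) = 49.5189
  k=2: S(2,0) = 57.8723; S(2,1) = 52.1600; S(2,2) = 47.0115
  k=3: S(3,0) = 60.9589; S(3,1) = 54.9420; S(3,2) = 49.5189; S(3,3) = 44.6311
Terminal payoffs V(N, i) = max(S_T - K, 0):
  V(3,0) = 2.828938; V(3,1) = 0.000000; V(3,2) = 0.000000; V(3,3) = 0.000000
Backward induction: V(k, i) = exp(-r*dt) * [p * V(k+1, i) + (1-p) * V(k+1, i+1)].
  V(2,0) = exp(-r*dt) * [p*2.828938 + (1-p)*0.000000] = 1.493709
  V(2,1) = exp(-r*dt) * [p*0.000000 + (1-p)*0.000000] = 0.000000
  V(2,2) = exp(-r*dt) * [p*0.000000 + (1-p)*0.000000] = 0.000000
  V(1,0) = exp(-r*dt) * [p*1.493709 + (1-p)*0.000000] = 0.788694
  V(1,1) = exp(-r*dt) * [p*0.000000 + (1-p)*0.000000] = 0.000000
  V(0,0) = exp(-r*dt) * [p*0.788694 + (1-p)*0.000000] = 0.416439


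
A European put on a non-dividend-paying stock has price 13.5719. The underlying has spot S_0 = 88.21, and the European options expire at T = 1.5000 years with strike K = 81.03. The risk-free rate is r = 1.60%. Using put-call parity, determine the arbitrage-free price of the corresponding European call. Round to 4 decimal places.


Answer: Call price = 22.6735

Derivation:
Put-call parity: C - P = S_0 * exp(-qT) - K * exp(-rT).
S_0 * exp(-qT) = 88.2100 * 1.00000000 = 88.21000000
K * exp(-rT) = 81.0300 * 0.97628571 = 79.10843106
C = P + S*exp(-qT) - K*exp(-rT)
C = 13.5719 + 88.21000000 - 79.10843106 = 22.6735


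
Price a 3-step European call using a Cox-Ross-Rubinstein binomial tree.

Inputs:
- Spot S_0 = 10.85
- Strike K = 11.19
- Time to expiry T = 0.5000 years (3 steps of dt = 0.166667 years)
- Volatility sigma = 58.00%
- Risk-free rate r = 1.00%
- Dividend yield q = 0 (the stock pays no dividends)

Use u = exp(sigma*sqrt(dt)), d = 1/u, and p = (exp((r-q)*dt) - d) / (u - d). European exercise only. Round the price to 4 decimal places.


Answer: Price = V(0,0) = 1.7903

Derivation:
dt = T/N = 0.166667
u = exp(sigma*sqrt(dt)) = 1.267167; d = 1/u = 0.789162
p = (exp((r-q)*dt) - d) / (u - d) = 0.444569
Discount per step: exp(-r*dt) = 0.998335
Stock lattice S(k, i) with i counting down-moves:
  k=0: S(0,0) = 10.8500
  k=1: S(1,0) = 13.7488; S(1,1) = 8.5624
  k=2: S(2,0) = 17.4220; S(2,1) = 10.8500; S(2,2) = 6.7571
  k=3: S(3,0) = 22.0766; S(3,1) = 13.7488; S(3,2) = 8.5624; S(3,3) = 5.3325
Terminal payoffs V(N, i) = max(S_T - K, 0):
  V(3,0) = 10.886575; V(3,1) = 2.558766; V(3,2) = 0.000000; V(3,3) = 0.000000
Backward induction: V(k, i) = exp(-r*dt) * [p * V(k+1, i) + (1-p) * V(k+1, i+1)].
  V(2,0) = exp(-r*dt) * [p*10.886575 + (1-p)*2.558766] = 6.250623
  V(2,1) = exp(-r*dt) * [p*2.558766 + (1-p)*0.000000] = 1.135653
  V(2,2) = exp(-r*dt) * [p*0.000000 + (1-p)*0.000000] = 0.000000
  V(1,0) = exp(-r*dt) * [p*6.250623 + (1-p)*1.135653] = 3.403930
  V(1,1) = exp(-r*dt) * [p*1.135653 + (1-p)*0.000000] = 0.504035
  V(0,0) = exp(-r*dt) * [p*3.403930 + (1-p)*0.504035] = 1.790251


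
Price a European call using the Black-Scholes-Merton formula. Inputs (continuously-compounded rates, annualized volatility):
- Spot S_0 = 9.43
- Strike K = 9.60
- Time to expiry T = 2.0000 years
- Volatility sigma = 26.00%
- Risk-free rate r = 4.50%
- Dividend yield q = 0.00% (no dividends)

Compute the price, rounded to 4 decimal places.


d1 = (ln(S/K) + (r - q + 0.5*sigma^2) * T) / (sigma * sqrt(T)) = 0.38002366
d2 = d1 - sigma * sqrt(T) = 0.01232813
exp(-rT) = 0.91393119; exp(-qT) = 1.00000000
C = S_0 * exp(-qT) * N(d1) - K * exp(-rT) * N(d2)
N(d1) = 0.64803607; N(d2) = 0.50491809
C = 9.4300 * 1.00000000 * 0.64803607 - 9.6000 * 0.91393119 * 0.50491809 = 1.6810

Answer: Price = 1.6810


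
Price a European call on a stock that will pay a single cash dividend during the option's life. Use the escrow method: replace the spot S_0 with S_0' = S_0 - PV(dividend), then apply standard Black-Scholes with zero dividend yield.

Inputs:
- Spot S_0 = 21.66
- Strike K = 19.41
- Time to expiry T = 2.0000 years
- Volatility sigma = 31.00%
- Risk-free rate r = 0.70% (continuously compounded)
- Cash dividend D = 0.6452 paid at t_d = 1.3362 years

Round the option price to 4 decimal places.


PV(D) = D * exp(-r * t_d) = 0.6452 * 0.99069021 = 0.63919332
S_0' = S_0 - PV(D) = 21.6600 - 0.63919332 = 21.02080668
d1 = (ln(S_0'/K) + (r + sigma^2/2)*T) / (sigma*sqrt(T)) = 0.43298736
d2 = d1 - sigma*sqrt(T) = -0.00541885
exp(-rT) = 0.98609754
N(d1) = 0.66748802; N(d2) = 0.49783820
C = S_0' * N(d1) - K * exp(-rT) * N(d2) = 21.02080668 * 0.66748802 - 19.4100 * 0.98609754 * 0.49783820 = 4.5024

Answer: Price = 4.5024


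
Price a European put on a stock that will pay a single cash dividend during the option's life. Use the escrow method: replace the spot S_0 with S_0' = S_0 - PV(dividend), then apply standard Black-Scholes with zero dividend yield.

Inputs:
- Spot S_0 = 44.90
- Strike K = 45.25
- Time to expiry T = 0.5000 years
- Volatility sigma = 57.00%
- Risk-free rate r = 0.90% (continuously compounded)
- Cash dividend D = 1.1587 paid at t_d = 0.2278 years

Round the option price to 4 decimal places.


PV(D) = D * exp(-r * t_d) = 1.1587 * 0.99795190 = 1.15632687
S_0' = S_0 - PV(D) = 44.9000 - 1.15632687 = 43.74367313
d1 = (ln(S_0'/K) + (r + sigma^2/2)*T) / (sigma*sqrt(T)) = 0.12869174
d2 = d1 - sigma*sqrt(T) = -0.27435912
exp(-rT) = 0.99551011
N(-d1) = 0.44880078; N(-d2) = 0.60809567
P = K * exp(-rT) * N(-d2) - S_0' * N(-d1) = 45.2500 * 0.99551011 * 0.60809567 - 43.74367313 * 0.44880078 = 7.7606

Answer: Price = 7.7606


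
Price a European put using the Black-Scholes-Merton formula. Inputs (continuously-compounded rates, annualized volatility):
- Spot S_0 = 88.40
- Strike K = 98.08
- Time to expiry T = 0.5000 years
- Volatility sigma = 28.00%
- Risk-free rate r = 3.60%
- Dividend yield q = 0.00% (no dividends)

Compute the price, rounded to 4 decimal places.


d1 = (ln(S/K) + (r - q + 0.5*sigma^2) * T) / (sigma * sqrt(T)) = -0.33492367
d2 = d1 - sigma * sqrt(T) = -0.53291356
exp(-rT) = 0.98216103; exp(-qT) = 1.00000000
P = K * exp(-rT) * N(-d2) - S_0 * exp(-qT) * N(-d1)
N(-d1) = 0.63115867; N(-d2) = 0.70295329
P = 98.0800 * 0.98216103 * 0.70295329 - 88.4000 * 1.00000000 * 0.63115867 = 11.9213

Answer: Price = 11.9213


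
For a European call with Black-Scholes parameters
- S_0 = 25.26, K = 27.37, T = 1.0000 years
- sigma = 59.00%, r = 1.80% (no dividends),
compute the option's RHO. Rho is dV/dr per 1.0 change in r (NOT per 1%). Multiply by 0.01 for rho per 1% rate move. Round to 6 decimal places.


Answer: Rho = 9.258245

Derivation:
d1 = 0.1895332099; d2 = -0.4004667901
phi(d1) = 0.3918406793; exp(-qT) = 1.0000000000; exp(-rT) = 0.9821610324
N(d2) = 0.3444063696
Rho = K*T*exp(-rT)*N(d2) = 27.3700 * 1.0000 * 0.9821610324 * 0.3444063696 = 9.258245


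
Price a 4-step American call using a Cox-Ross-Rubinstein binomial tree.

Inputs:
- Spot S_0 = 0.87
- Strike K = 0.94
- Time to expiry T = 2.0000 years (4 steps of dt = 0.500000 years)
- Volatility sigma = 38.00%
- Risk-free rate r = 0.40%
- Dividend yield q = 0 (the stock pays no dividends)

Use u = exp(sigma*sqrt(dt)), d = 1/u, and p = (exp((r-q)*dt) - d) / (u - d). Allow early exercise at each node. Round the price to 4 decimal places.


Answer: Price = V(0,0) = 0.1605

Derivation:
dt = T/N = 0.500000
u = exp(sigma*sqrt(dt)) = 1.308263; d = 1/u = 0.764372
p = (exp((r-q)*dt) - d) / (u - d) = 0.436907
Discount per step: exp(-r*dt) = 0.998002
Stock lattice S(k, i) with i counting down-moves:
  k=0: S(0,0) = 0.8700
  k=1: S(1,0) = 1.1382; S(1,1) = 0.6650
  k=2: S(2,0) = 1.4891; S(2,1) = 0.8700; S(2,2) = 0.5083
  k=3: S(3,0) = 1.9481; S(3,1) = 1.1382; S(3,2) = 0.6650; S(3,3) = 0.3885
  k=4: S(4,0) = 2.5486; S(4,1) = 1.4891; S(4,2) = 0.8700; S(4,3) = 0.5083; S(4,4) = 0.2970
Terminal payoffs V(N, i) = max(S_T - K, 0):
  V(4,0) = 1.608590; V(4,1) = 0.549051; V(4,2) = 0.000000; V(4,3) = 0.000000; V(4,4) = 0.000000
Backward induction: V(k, i) = exp(-r*dt) * [p * V(k+1, i) + (1-p) * V(k+1, i+1)]; then take max(V_cont, immediate exercise) for American.
  V(3,0) = exp(-r*dt) * [p*1.608590 + (1-p)*0.549051] = 1.009949; exercise = 1.008071; V(3,0) = max -> 1.009949
  V(3,1) = exp(-r*dt) * [p*0.549051 + (1-p)*0.000000] = 0.239405; exercise = 0.198189; V(3,1) = max -> 0.239405
  V(3,2) = exp(-r*dt) * [p*0.000000 + (1-p)*0.000000] = 0.000000; exercise = 0.000000; V(3,2) = max -> 0.000000
  V(3,3) = exp(-r*dt) * [p*0.000000 + (1-p)*0.000000] = 0.000000; exercise = 0.000000; V(3,3) = max -> 0.000000
  V(2,0) = exp(-r*dt) * [p*1.009949 + (1-p)*0.239405] = 0.574910; exercise = 0.549051; V(2,0) = max -> 0.574910
  V(2,1) = exp(-r*dt) * [p*0.239405 + (1-p)*0.000000] = 0.104389; exercise = 0.000000; V(2,1) = max -> 0.104389
  V(2,2) = exp(-r*dt) * [p*0.000000 + (1-p)*0.000000] = 0.000000; exercise = 0.000000; V(2,2) = max -> 0.000000
  V(1,0) = exp(-r*dt) * [p*0.574910 + (1-p)*0.104389] = 0.309344; exercise = 0.198189; V(1,0) = max -> 0.309344
  V(1,1) = exp(-r*dt) * [p*0.104389 + (1-p)*0.000000] = 0.045517; exercise = 0.000000; V(1,1) = max -> 0.045517
  V(0,0) = exp(-r*dt) * [p*0.309344 + (1-p)*0.045517] = 0.160463; exercise = 0.000000; V(0,0) = max -> 0.160463


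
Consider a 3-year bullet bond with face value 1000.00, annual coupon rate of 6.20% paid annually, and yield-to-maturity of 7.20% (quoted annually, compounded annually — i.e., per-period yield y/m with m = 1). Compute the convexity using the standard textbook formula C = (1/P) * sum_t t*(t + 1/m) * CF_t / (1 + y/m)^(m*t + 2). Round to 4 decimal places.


Answer: Convexity = 9.6362

Derivation:
Coupon per period c = face * coupon_rate / m = 62.000000
Periods per year m = 1; per-period yield y/m = 0.072000
Number of cashflows N = 3
Cashflows (t years, CF_t, discount factor 1/(1+y/m)^(m*t), PV):
  t = 1.0000: CF_t = 62.000000, DF = 0.932836, PV = 57.835821
  t = 2.0000: CF_t = 62.000000, DF = 0.870183, PV = 53.951325
  t = 3.0000: CF_t = 1062.000000, DF = 0.811738, PV = 862.065293
Price P = sum_t PV_t = 973.852439
Convexity numerator sum_t t*(t + 1/m) * CF_t / (1+y/m)^(m*t + 2):
  t = 1.0000: term = 100.655458
  t = 2.0000: term = 281.685050
  t = 3.0000: term = 9001.851329
Convexity = (1/P) * sum = 9384.191837 / 973.852439 = 9.636154


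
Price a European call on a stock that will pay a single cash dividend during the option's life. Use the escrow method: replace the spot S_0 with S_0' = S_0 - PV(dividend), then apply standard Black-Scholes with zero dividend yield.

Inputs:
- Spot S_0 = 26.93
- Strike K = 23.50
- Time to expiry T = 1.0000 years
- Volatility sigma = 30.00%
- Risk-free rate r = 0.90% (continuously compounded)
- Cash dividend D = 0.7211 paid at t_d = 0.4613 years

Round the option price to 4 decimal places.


PV(D) = D * exp(-r * t_d) = 0.7211 * 0.99585691 = 0.71811242
S_0' = S_0 - PV(D) = 26.9300 - 0.71811242 = 26.21188758
d1 = (ln(S_0'/K) + (r + sigma^2/2)*T) / (sigma*sqrt(T)) = 0.54404204
d2 = d1 - sigma*sqrt(T) = 0.24404204
exp(-rT) = 0.99104038
N(d1) = 0.70679373; N(d2) = 0.59640087
C = S_0' * N(d1) - K * exp(-rT) * N(d2) = 26.21188758 * 0.70679373 - 23.5000 * 0.99104038 * 0.59640087 = 4.6366

Answer: Price = 4.6366


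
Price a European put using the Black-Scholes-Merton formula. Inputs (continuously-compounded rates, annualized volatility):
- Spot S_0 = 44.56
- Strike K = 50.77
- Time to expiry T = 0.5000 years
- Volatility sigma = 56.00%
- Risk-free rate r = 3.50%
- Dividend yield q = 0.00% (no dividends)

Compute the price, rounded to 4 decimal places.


d1 = (ln(S/K) + (r - q + 0.5*sigma^2) * T) / (sigma * sqrt(T)) = -0.08729999
d2 = d1 - sigma * sqrt(T) = -0.48327979
exp(-rT) = 0.98265224; exp(-qT) = 1.00000000
P = K * exp(-rT) * N(-d2) - S_0 * exp(-qT) * N(-d1)
N(-d1) = 0.53478347; N(-d2) = 0.68555146
P = 50.7700 * 0.98265224 * 0.68555146 - 44.5600 * 1.00000000 * 0.53478347 = 10.3717

Answer: Price = 10.3717


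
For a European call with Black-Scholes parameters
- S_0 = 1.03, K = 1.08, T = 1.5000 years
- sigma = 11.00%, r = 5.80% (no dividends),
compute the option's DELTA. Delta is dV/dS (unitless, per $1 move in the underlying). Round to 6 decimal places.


Answer: Delta = 0.641056

Derivation:
d1 = 0.3612831184; d2 = 0.2265611826
phi(d1) = 0.3737376198; exp(-qT) = 1.0000000000; exp(-rT) = 0.9166770956
N(d1) = 0.6410560939
Delta = exp(-qT) * N(d1) = 1.0000000000 * 0.6410560939 = 0.641056


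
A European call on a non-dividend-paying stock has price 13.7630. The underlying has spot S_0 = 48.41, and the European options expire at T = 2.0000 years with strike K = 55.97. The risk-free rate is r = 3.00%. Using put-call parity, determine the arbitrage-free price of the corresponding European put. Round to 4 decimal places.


Put-call parity: C - P = S_0 * exp(-qT) - K * exp(-rT).
S_0 * exp(-qT) = 48.4100 * 1.00000000 = 48.41000000
K * exp(-rT) = 55.9700 * 0.94176453 = 52.71056094
P = C - S*exp(-qT) + K*exp(-rT)
P = 13.7630 - 48.41000000 + 52.71056094 = 18.0636

Answer: Put price = 18.0636


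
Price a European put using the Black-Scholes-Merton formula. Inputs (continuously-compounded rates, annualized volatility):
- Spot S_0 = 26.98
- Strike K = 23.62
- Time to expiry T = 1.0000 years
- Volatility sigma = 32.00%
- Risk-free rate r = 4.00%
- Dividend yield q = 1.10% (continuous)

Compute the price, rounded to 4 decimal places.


Answer: Price = 1.5324

Derivation:
d1 = (ln(S/K) + (r - q + 0.5*sigma^2) * T) / (sigma * sqrt(T)) = 0.66625638
d2 = d1 - sigma * sqrt(T) = 0.34625638
exp(-rT) = 0.96078944; exp(-qT) = 0.98906028
P = K * exp(-rT) * N(-d2) - S_0 * exp(-qT) * N(-d1)
N(-d1) = 0.25262362; N(-d2) = 0.36457503
P = 23.6200 * 0.96078944 * 0.36457503 - 26.9800 * 0.98906028 * 0.25262362 = 1.5324


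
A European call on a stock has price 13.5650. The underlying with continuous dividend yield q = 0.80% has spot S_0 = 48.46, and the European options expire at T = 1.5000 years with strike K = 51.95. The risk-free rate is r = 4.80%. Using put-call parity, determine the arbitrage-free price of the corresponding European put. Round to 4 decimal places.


Put-call parity: C - P = S_0 * exp(-qT) - K * exp(-rT).
S_0 * exp(-qT) = 48.4600 * 0.98807171 = 47.88195521
K * exp(-rT) = 51.9500 * 0.93053090 = 48.34108004
P = C - S*exp(-qT) + K*exp(-rT)
P = 13.5650 - 47.88195521 + 48.34108004 = 14.0241

Answer: Put price = 14.0241


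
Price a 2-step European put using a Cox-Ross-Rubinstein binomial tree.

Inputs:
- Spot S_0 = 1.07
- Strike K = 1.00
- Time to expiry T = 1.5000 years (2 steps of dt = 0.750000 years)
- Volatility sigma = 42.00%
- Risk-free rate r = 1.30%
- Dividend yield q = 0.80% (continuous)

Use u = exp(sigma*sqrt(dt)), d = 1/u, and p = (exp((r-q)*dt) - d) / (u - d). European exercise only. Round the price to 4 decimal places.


Answer: Price = V(0,0) = 0.1621

Derivation:
dt = T/N = 0.750000
u = exp(sigma*sqrt(dt)) = 1.438687; d = 1/u = 0.695078
p = (exp((r-q)*dt) - d) / (u - d) = 0.415109
Discount per step: exp(-r*dt) = 0.990297
Stock lattice S(k, i) with i counting down-moves:
  k=0: S(0,0) = 1.0700
  k=1: S(1,0) = 1.5394; S(1,1) = 0.7437
  k=2: S(2,0) = 2.2147; S(2,1) = 1.0700; S(2,2) = 0.5170
Terminal payoffs V(N, i) = max(K - S_T, 0):
  V(2,0) = 0.000000; V(2,1) = 0.000000; V(2,2) = 0.483047
Backward induction: V(k, i) = exp(-r*dt) * [p * V(k+1, i) + (1-p) * V(k+1, i+1)].
  V(1,0) = exp(-r*dt) * [p*0.000000 + (1-p)*0.000000] = 0.000000
  V(1,1) = exp(-r*dt) * [p*0.000000 + (1-p)*0.483047] = 0.279788
  V(0,0) = exp(-r*dt) * [p*0.000000 + (1-p)*0.279788] = 0.162058


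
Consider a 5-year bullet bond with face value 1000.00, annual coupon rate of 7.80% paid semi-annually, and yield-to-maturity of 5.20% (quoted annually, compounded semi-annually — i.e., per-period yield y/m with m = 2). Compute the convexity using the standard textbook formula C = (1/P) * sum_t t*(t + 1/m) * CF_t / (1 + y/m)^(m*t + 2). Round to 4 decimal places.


Coupon per period c = face * coupon_rate / m = 39.000000
Periods per year m = 2; per-period yield y/m = 0.026000
Number of cashflows N = 10
Cashflows (t years, CF_t, discount factor 1/(1+y/m)^(m*t), PV):
  t = 0.5000: CF_t = 39.000000, DF = 0.974659, PV = 38.011696
  t = 1.0000: CF_t = 39.000000, DF = 0.949960, PV = 37.048437
  t = 1.5000: CF_t = 39.000000, DF = 0.925887, PV = 36.109587
  t = 2.0000: CF_t = 39.000000, DF = 0.902424, PV = 35.194530
  t = 2.5000: CF_t = 39.000000, DF = 0.879555, PV = 34.302660
  t = 3.0000: CF_t = 39.000000, DF = 0.857266, PV = 33.433392
  t = 3.5000: CF_t = 39.000000, DF = 0.835542, PV = 32.586152
  t = 4.0000: CF_t = 39.000000, DF = 0.814369, PV = 31.760382
  t = 4.5000: CF_t = 39.000000, DF = 0.793732, PV = 30.955538
  t = 5.0000: CF_t = 1039.000000, DF = 0.773618, PV = 803.788780
Price P = sum_t PV_t = 1113.191155
Convexity numerator sum_t t*(t + 1/m) * CF_t / (1+y/m)^(m*t + 2):
  t = 0.5000: term = 18.054794
  t = 1.0000: term = 52.791794
  t = 1.5000: term = 102.907981
  t = 2.0000: term = 167.166961
  t = 2.5000: term = 244.396141
  t = 3.0000: term = 333.484014
  t = 3.5000: term = 433.377536
  t = 4.0000: term = 543.079619
  t = 4.5000: term = 661.646709
  t = 5.0000: term = 20998.095766
Convexity = (1/P) * sum = 23555.001314 / 1113.191155 = 21.159889

Answer: Convexity = 21.1599


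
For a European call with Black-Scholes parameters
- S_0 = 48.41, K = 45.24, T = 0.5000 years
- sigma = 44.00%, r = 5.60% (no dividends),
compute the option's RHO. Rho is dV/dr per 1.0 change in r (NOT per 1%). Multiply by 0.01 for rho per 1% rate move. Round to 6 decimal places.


d1 = 0.4632344999; d2 = 0.1521075162
phi(d1) = 0.3583548314; exp(-qT) = 1.0000000000; exp(-rT) = 0.9723883668
N(d2) = 0.5604489319
Rho = K*T*exp(-rT)*N(d2) = 45.2400 * 0.5000 * 0.9723883668 * 0.5604489319 = 12.327312

Answer: Rho = 12.327312


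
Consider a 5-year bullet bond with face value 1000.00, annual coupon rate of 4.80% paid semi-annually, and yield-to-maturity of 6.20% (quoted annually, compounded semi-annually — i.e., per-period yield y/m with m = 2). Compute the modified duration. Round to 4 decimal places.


Coupon per period c = face * coupon_rate / m = 24.000000
Periods per year m = 2; per-period yield y/m = 0.031000
Number of cashflows N = 10
Cashflows (t years, CF_t, discount factor 1/(1+y/m)^(m*t), PV):
  t = 0.5000: CF_t = 24.000000, DF = 0.969932, PV = 23.278371
  t = 1.0000: CF_t = 24.000000, DF = 0.940768, PV = 22.578439
  t = 1.5000: CF_t = 24.000000, DF = 0.912481, PV = 21.899553
  t = 2.0000: CF_t = 24.000000, DF = 0.885045, PV = 21.241079
  t = 2.5000: CF_t = 24.000000, DF = 0.858434, PV = 20.602405
  t = 3.0000: CF_t = 24.000000, DF = 0.832622, PV = 19.982934
  t = 3.5000: CF_t = 24.000000, DF = 0.807587, PV = 19.382089
  t = 4.0000: CF_t = 24.000000, DF = 0.783305, PV = 18.799310
  t = 4.5000: CF_t = 24.000000, DF = 0.759752, PV = 18.234055
  t = 5.0000: CF_t = 1024.000000, DF = 0.736908, PV = 754.593924
Price P = sum_t PV_t = 940.592158
First compute Macaulay numerator sum_t t * PV_t:
  t * PV_t at t = 0.5000: 11.639185
  t * PV_t at t = 1.0000: 22.578439
  t * PV_t at t = 1.5000: 32.849329
  t * PV_t at t = 2.0000: 42.482159
  t * PV_t at t = 2.5000: 51.506012
  t * PV_t at t = 3.0000: 59.948801
  t * PV_t at t = 3.5000: 67.837312
  t * PV_t at t = 4.0000: 75.197242
  t * PV_t at t = 4.5000: 82.053246
  t * PV_t at t = 5.0000: 3772.969619
Macaulay duration D = 4219.061344 / 940.592158 = 4.485537
Modified duration = D / (1 + y/m) = 4.485537 / (1 + 0.031000) = 4.350667

Answer: Modified duration = 4.3507
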